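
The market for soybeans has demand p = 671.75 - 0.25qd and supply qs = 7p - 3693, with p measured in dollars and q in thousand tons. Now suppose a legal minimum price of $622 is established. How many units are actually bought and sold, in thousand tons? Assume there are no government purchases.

199

Rearranging demand gives qd = 2687 - 4p. In a free market, 2687 - 4p = 7p - 3693 gives the equilibrium p* = 580, q* = 367.
Since 622 > 580, the floor is binding.
At p = 622: qd = 2687 - 4·622 = 199 and qs = 7·622 - 3693 = 661.
The quantity actually transacted is the short side, demand: 199.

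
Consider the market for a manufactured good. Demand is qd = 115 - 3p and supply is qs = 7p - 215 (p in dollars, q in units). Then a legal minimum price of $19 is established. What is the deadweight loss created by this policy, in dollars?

0

Setting quantity demanded equal to quantity supplied, 115 - 3p = 7p - 215, gives p* = 33 and q* = 16.
The floor of 19 is below the equilibrium price 33, so it is not binding; the market clears at p* = 33, q* = 16.
Since the control does not bind, no trades are prevented and deadweight loss is zero.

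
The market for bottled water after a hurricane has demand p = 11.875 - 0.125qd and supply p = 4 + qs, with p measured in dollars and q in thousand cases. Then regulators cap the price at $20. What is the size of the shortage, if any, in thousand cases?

Rearranging demand gives qd = 95 - 8p; rearranging supply gives qs = p - 4. Equilibrium: 95 - 8p = p - 4, so 99 = 9p and p* = 11, q* = 7.
Since 20 is above p* = 11, the ceiling does not bind and the free-market outcome prevails.
Since the control does not bind, there is no shortage.

0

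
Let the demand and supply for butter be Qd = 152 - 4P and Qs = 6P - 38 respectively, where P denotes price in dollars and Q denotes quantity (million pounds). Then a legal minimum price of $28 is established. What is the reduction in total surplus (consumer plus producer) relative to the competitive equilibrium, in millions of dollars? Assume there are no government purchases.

Equilibrium: 152 - 4P = 6P - 38, so 190 = 10P and P* = 19, Q* = 76.
The floor of 28 is above the equilibrium price 19, so it binds.
At P = 28: Qd = 152 - 4·28 = 40 and Qs = 6·28 - 38 = 130.
Quantity traded falls to 40. At Q = 40 the demand price is (152 - 40)/4 = 28 and the supply price is (38 + 40)/6 = 13.
Deadweight loss = ½ · (28 - 13) · (76 - 40) = ½ · 15 · 36 = 270.

270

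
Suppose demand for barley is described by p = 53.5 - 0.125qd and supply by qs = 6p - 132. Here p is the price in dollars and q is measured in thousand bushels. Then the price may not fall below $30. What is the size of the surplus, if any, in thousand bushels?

Rearranging demand gives qd = 428 - 8p. Equilibrium: 428 - 8p = 6p - 132, so 560 = 14p and p* = 40, q* = 108.
Since 30 is below p* = 40, the floor does not bind and the free-market outcome prevails.
Since the control does not bind, there is no surplus.

0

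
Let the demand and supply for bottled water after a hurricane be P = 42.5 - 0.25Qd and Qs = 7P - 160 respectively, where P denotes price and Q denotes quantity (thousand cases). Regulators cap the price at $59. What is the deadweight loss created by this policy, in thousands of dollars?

0

Rearranging demand gives Qd = 170 - 4P. Setting quantity demanded equal to quantity supplied, 170 - 4P = 7P - 160, gives P* = 30 and Q* = 50.
Since 59 is above P* = 30, the ceiling does not bind and the free-market outcome prevails.
Since the control does not bind, no trades are prevented and deadweight loss is zero.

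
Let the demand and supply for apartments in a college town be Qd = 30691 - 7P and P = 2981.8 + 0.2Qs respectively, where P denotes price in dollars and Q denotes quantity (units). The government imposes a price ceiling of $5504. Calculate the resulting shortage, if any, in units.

Rearranging supply gives Qs = 5P - 14909. Equilibrium: 30691 - 7P = 5P - 14909, so 45600 = 12P and P* = 3800, Q* = 4091.
The ceiling of 5504 is above the equilibrium price 3800, so it is not binding; the market clears at P* = 3800, Q* = 4091.
Since the control does not bind, there is no shortage.

0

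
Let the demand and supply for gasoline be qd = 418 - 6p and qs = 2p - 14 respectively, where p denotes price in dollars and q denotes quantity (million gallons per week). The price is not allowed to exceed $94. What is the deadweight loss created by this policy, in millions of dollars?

In a free market, 418 - 6p = 2p - 14 gives the equilibrium p* = 54, q* = 94.
The ceiling of 94 is above the equilibrium price 54, so it is not binding; the market clears at p* = 54, q* = 94.
Since the control does not bind, no trades are prevented and deadweight loss is zero.

0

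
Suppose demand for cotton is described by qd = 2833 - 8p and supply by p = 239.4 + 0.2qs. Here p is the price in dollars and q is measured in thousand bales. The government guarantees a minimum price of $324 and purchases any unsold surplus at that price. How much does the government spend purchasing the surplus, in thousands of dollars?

58968

Rearranging supply gives qs = 5p - 1197. Setting quantity demanded equal to quantity supplied, 2833 - 8p = 5p - 1197, gives p* = 310 and q* = 353.
The floor of 324 is above the equilibrium price 310, so it binds.
At p = 324: qd = 2833 - 8·324 = 241 and qs = 5·324 - 1197 = 423.
Surplus = qs - qd = 182.
Government expenditure = surplus × support price = 182 × 324 = 58968.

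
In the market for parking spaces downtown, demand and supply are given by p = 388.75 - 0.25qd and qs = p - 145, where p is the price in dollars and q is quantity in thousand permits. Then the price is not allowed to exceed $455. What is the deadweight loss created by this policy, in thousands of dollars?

Rearranging demand gives qd = 1555 - 4p. In a free market, 1555 - 4p = p - 145 gives the equilibrium p* = 340, q* = 195.
The ceiling of 455 is above the equilibrium price 340, so it is not binding; the market clears at p* = 340, q* = 195.
Since the control does not bind, no trades are prevented and deadweight loss is zero.

0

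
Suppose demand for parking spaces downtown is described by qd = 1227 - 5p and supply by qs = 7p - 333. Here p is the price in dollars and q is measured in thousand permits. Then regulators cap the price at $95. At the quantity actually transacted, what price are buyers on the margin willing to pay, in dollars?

Equilibrium: 1227 - 5p = 7p - 333, so 1560 = 12p and p* = 130, q* = 577.
Since 95 < 130, the ceiling is binding.
At p = 95: qd = 1227 - 5·95 = 752 and qs = 7·95 - 333 = 332.
Only 332 units reach the market. On the demand curve, the marginal buyer's willingness to pay at q = 332 is (1227 - 332)/5 = 179.

179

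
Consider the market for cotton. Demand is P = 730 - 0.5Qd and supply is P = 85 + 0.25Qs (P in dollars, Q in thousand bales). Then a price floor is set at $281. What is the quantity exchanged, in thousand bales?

Rearranging demand gives Qd = 1460 - 2P; rearranging supply gives Qs = 4P - 340. In a free market, 1460 - 2P = 4P - 340 gives the equilibrium P* = 300, Q* = 860.
Since 281 is below P* = 300, the floor does not bind and the free-market outcome prevails.

860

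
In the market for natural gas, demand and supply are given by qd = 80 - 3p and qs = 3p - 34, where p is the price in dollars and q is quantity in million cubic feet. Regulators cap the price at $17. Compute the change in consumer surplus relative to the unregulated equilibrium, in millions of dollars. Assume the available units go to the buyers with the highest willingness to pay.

In a free market, 80 - 3p = 3p - 34 gives the equilibrium p* = 19, q* = 23.
Because the ceiling (17) lies below the market-clearing price, it is binding.
At p = 17: qd = 80 - 3·17 = 29 and qs = 3·17 - 34 = 17.
Consumer surplus without the control is ½ · (80/3 - 19) · 23 = 529/6.
With the ceiling, 17 units are sold at 17 (assume they go to the highest-value buyers). The demand price at q = 17 is 21, so CS = ½ · [(80/3 - 17) + (21 - 17)] · 17 = 697/6.
Change in consumer surplus = 697/6 - 529/6 = 28.

28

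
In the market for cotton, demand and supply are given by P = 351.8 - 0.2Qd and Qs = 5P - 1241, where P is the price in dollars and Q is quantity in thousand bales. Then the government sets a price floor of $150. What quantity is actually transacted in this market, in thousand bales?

259

Rearranging demand gives Qd = 1759 - 5P. Setting quantity demanded equal to quantity supplied, 1759 - 5P = 5P - 1241, gives P* = 300 and Q* = 259.
The floor of 150 is below the equilibrium price 300, so it is not binding; the market clears at P* = 300, Q* = 259.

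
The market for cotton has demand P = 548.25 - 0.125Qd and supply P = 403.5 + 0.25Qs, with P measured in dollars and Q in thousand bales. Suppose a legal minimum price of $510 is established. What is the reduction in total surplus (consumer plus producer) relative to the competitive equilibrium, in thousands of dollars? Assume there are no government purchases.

1200

Rearranging demand gives Qd = 4386 - 8P; rearranging supply gives Qs = 4P - 1614. Setting quantity demanded equal to quantity supplied, 4386 - 8P = 4P - 1614, gives P* = 500 and Q* = 386.
Because the floor (510) lies above the market-clearing price, it is binding.
At P = 510: Qd = 4386 - 8·510 = 306 and Qs = 4·510 - 1614 = 426.
Quantity traded falls to 306. At Q = 306 the demand price is (4386 - 306)/8 = 510 and the supply price is (1614 + 306)/4 = 480.
Deadweight loss = ½ · (510 - 480) · (386 - 306) = ½ · 30 · 80 = 1200.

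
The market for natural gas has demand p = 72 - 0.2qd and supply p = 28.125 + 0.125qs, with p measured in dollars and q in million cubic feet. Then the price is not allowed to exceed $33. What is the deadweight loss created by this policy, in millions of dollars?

Rearranging demand gives qd = 360 - 5p; rearranging supply gives qs = 8p - 225. Setting quantity demanded equal to quantity supplied, 360 - 5p = 8p - 225, gives p* = 45 and q* = 135.
The ceiling of 33 is below the equilibrium price 45, so it binds.
At p = 33: qd = 360 - 5·33 = 195 and qs = 8·33 - 225 = 39.
Quantity traded falls to 39. At q = 39 the demand price is (360 - 39)/5 = 64.2 and the supply price is (225 + 39)/8 = 33.
Deadweight loss = ½ · (64.2 - 33) · (135 - 39) = ½ · 31.2 · 96 = 1497.6.

1497.6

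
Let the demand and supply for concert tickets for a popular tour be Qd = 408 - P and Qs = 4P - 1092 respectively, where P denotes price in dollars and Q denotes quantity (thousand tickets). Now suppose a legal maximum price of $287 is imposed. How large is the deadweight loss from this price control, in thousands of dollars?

1690

Setting quantity demanded equal to quantity supplied, 408 - P = 4P - 1092, gives P* = 300 and Q* = 108.
Since 287 < 300, the ceiling is binding.
At P = 287: Qd = 408 - 287 = 121 and Qs = 4·287 - 1092 = 56.
Quantity traded falls to 56. At Q = 56 the demand price is 408 - 56 = 352 and the supply price is (1092 + 56)/4 = 287.
Deadweight loss = ½ · (352 - 287) · (108 - 56) = ½ · 65 · 52 = 1690.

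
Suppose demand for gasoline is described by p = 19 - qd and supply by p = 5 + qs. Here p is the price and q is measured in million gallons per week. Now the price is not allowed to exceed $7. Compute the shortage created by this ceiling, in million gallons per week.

10

Rearranging demand gives qd = 19 - p; rearranging supply gives qs = p - 5. Equilibrium: 19 - p = p - 5, so 24 = 2p and p* = 12, q* = 7.
Since 7 < 12, the ceiling is binding.
At p = 7: qd = 19 - 7 = 12 and qs = 7 - 5 = 2.
Shortage = qd - qs = 12 - 2 = 10.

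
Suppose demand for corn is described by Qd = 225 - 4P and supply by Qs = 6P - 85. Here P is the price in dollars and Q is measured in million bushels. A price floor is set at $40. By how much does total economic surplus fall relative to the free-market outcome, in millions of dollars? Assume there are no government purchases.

In a free market, 225 - 4P = 6P - 85 gives the equilibrium P* = 31, Q* = 101.
Because the floor (40) lies above the market-clearing price, it is binding.
At P = 40: Qd = 225 - 4·40 = 65 and Qs = 6·40 - 85 = 155.
Quantity traded falls to 65. At Q = 65 the demand price is (225 - 65)/4 = 40 and the supply price is (85 + 65)/6 = 25.
Deadweight loss = ½ · (40 - 25) · (101 - 65) = ½ · 15 · 36 = 270.

270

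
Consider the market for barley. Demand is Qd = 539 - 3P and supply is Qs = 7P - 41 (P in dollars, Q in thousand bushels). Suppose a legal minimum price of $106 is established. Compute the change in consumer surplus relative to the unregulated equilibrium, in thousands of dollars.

In a free market, 539 - 3P = 7P - 41 gives the equilibrium P* = 58, Q* = 365.
The floor of 106 is above the equilibrium price 58, so it binds.
At P = 106: Qd = 539 - 3·106 = 221 and Qs = 7·106 - 41 = 701.
Consumer surplus without the control is ½ · (539/3 - 58) · 365 = 133225/6.
With the floor, consumers buy 221 units at 106, so CS = ½ · (539/3 - 106) · 221 = 48841/6.
Change in consumer surplus = 48841/6 - 133225/6 = -14064.

-14064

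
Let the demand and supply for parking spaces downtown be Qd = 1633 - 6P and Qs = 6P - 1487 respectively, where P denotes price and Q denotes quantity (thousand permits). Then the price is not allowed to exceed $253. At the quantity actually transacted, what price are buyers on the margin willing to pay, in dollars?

Setting quantity demanded equal to quantity supplied, 1633 - 6P = 6P - 1487, gives P* = 260 and Q* = 73.
The ceiling of 253 is below the equilibrium price 260, so it binds.
At P = 253: Qd = 1633 - 6·253 = 115 and Qs = 6·253 - 1487 = 31.
Only 31 units reach the market. On the demand curve, the marginal buyer's willingness to pay at Q = 31 is (1633 - 31)/6 = 267.

267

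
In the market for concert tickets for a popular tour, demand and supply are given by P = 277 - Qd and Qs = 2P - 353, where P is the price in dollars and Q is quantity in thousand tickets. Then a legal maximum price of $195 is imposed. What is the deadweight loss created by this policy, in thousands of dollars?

675

Rearranging demand gives Qd = 277 - P. Without the control the market clears where 277 - P = 2P - 353, i.e. P* = 210 and Q* = 67.
Because the ceiling (195) lies below the market-clearing price, it is binding.
At P = 195: Qd = 277 - 195 = 82 and Qs = 2·195 - 353 = 37.
Quantity traded falls to 37. At Q = 37 the demand price is 277 - 37 = 240 and the supply price is (353 + 37)/2 = 195.
Deadweight loss = ½ · (240 - 195) · (67 - 37) = ½ · 45 · 30 = 675.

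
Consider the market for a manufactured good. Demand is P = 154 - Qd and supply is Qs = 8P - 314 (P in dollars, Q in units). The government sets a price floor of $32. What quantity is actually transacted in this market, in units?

102

Rearranging demand gives Qd = 154 - P. In a free market, 154 - P = 8P - 314 gives the equilibrium P* = 52, Q* = 102.
Since 32 is below P* = 52, the floor does not bind and the free-market outcome prevails.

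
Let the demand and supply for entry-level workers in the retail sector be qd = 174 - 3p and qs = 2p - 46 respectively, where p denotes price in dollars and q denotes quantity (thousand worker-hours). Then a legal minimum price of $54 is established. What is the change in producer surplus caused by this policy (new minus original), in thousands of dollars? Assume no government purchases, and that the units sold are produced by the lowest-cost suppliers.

Setting quantity demanded equal to quantity supplied, 174 - 3p = 2p - 46, gives p* = 44 and q* = 42.
Since 54 > 44, the floor is binding.
At p = 54: qd = 174 - 3·54 = 12 and qs = 2·54 - 46 = 62.
Producer surplus without the control is ½ · (44 - 23) · 42 = 441.
With the floor, 12 units are sold at 54. The supply price at q = 12 is 29, so PS = ½ · [(54 - 23) + (54 - 29)] · 12 = 336.
Change in producer surplus = 336 - 441 = -105.

-105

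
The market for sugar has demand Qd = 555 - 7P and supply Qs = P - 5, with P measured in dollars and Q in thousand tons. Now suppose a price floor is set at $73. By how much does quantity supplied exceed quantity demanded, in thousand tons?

In a free market, 555 - 7P = P - 5 gives the equilibrium P* = 70, Q* = 65.
The floor of 73 is above the equilibrium price 70, so it binds.
At P = 73: Qd = 555 - 7·73 = 44 and Qs = 73 - 5 = 68.
Surplus = Qs - Qd = 68 - 44 = 24.

24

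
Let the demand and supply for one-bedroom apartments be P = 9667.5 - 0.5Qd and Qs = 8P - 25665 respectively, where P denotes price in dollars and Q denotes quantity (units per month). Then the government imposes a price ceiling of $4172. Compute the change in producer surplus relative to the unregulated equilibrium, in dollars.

-2959544

Rearranging demand gives Qd = 19335 - 2P. In a free market, 19335 - 2P = 8P - 25665 gives the equilibrium P* = 4500, Q* = 10335.
The ceiling of 4172 is below the equilibrium price 4500, so it binds.
At P = 4172: Qd = 19335 - 2·4172 = 10991 and Qs = 8·4172 - 25665 = 7711.
Producer surplus without the control is ½ · (4500 - 3208.125) · 10335 = 6675764.0625.
With the ceiling, producers sell 7711 units at 4172, so PS = ½ · (4172 - 3208.125) · 7711 = 3716220.0625.
Change in producer surplus = 3716220.0625 - 6675764.0625 = -2959544.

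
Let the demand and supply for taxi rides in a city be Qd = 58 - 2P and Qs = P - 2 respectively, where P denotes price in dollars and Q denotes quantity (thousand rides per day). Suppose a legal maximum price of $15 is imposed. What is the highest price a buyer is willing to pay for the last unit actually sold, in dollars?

In a free market, 58 - 2P = P - 2 gives the equilibrium P* = 20, Q* = 18.
Since 15 < 20, the ceiling is binding.
At P = 15: Qd = 58 - 2·15 = 28 and Qs = 15 - 2 = 13.
Only 13 units reach the market. On the demand curve, the marginal buyer's willingness to pay at Q = 13 is (58 - 13)/2 = 22.5.

22.5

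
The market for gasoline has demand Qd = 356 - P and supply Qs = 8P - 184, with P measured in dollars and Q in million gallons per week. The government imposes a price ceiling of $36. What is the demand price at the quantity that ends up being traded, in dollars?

Setting quantity demanded equal to quantity supplied, 356 - P = 8P - 184, gives P* = 60 and Q* = 296.
Since 36 < 60, the ceiling is binding.
At P = 36: Qd = 356 - 36 = 320 and Qs = 8·36 - 184 = 104.
Only 104 units reach the market. On the demand curve, the marginal buyer's willingness to pay at Q = 104 is (356 - 104) = 252.

252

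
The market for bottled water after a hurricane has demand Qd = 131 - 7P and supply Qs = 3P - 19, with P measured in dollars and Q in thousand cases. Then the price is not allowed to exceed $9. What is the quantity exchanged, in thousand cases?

8

In a free market, 131 - 7P = 3P - 19 gives the equilibrium P* = 15, Q* = 26.
Since 9 < 15, the ceiling is binding.
At P = 9: Qd = 131 - 7·9 = 68 and Qs = 3·9 - 19 = 8.
The quantity actually transacted is the short side, supply: 8.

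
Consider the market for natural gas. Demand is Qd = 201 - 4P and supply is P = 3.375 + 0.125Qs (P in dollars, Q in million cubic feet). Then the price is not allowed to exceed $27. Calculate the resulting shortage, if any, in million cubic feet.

Rearranging supply gives Qs = 8P - 27. In a free market, 201 - 4P = 8P - 27 gives the equilibrium P* = 19, Q* = 125.
Since 27 is above P* = 19, the ceiling does not bind and the free-market outcome prevails.
Since the control does not bind, there is no shortage.

0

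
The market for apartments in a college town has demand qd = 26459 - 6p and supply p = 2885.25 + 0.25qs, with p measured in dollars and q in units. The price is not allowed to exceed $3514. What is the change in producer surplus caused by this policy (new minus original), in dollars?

Rearranging supply gives qs = 4p - 11541. Equilibrium: 26459 - 6p = 4p - 11541, so 38000 = 10p and p* = 3800, q* = 3659.
The ceiling of 3514 is below the equilibrium price 3800, so it binds.
At p = 3514: qd = 26459 - 6·3514 = 5375 and qs = 4·3514 - 11541 = 2515.
Producer surplus without the control is ½ · (3800 - 2885.25) · 3659 = 1673535.125.
With the ceiling, producers sell 2515 units at 3514, so PS = ½ · (3514 - 2885.25) · 2515 = 790653.125.
Change in producer surplus = 790653.125 - 1673535.125 = -882882.

-882882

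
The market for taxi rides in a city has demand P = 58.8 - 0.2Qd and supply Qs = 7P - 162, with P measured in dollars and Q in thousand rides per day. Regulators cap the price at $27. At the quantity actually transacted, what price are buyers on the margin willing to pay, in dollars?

Rearranging demand gives Qd = 294 - 5P. Setting quantity demanded equal to quantity supplied, 294 - 5P = 7P - 162, gives P* = 38 and Q* = 104.
Since 27 < 38, the ceiling is binding.
At P = 27: Qd = 294 - 5·27 = 159 and Qs = 7·27 - 162 = 27.
Only 27 units reach the market. On the demand curve, the marginal buyer's willingness to pay at Q = 27 is (294 - 27)/5 = 53.4.

53.4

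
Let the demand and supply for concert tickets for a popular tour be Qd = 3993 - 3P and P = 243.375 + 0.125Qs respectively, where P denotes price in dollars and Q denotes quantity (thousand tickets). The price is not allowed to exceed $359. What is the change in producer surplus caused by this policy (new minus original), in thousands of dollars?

Rearranging supply gives Qs = 8P - 1947. In a free market, 3993 - 3P = 8P - 1947 gives the equilibrium P* = 540, Q* = 2373.
Because the ceiling (359) lies below the market-clearing price, it is binding.
At P = 359: Qd = 3993 - 3·359 = 2916 and Qs = 8·359 - 1947 = 925.
Producer surplus without the control is ½ · (540 - 243.375) · 2373 = 351945.5625.
With the ceiling, producers sell 925 units at 359, so PS = ½ · (359 - 243.375) · 925 = 53476.5625.
Change in producer surplus = 53476.5625 - 351945.5625 = -298469.

-298469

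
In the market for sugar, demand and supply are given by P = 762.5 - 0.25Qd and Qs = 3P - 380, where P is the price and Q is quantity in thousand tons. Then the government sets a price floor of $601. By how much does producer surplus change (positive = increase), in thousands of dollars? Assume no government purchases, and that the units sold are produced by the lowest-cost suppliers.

38850

Rearranging demand gives Qd = 3050 - 4P. Setting quantity demanded equal to quantity supplied, 3050 - 4P = 3P - 380, gives P* = 490 and Q* = 1090.
Because the floor (601) lies above the market-clearing price, it is binding.
At P = 601: Qd = 3050 - 4·601 = 646 and Qs = 3·601 - 380 = 1423.
Producer surplus without the control is ½ · (490 - 380/3) · 1090 = 594050/3.
With the floor, 646 units are sold at 601. The supply price at Q = 646 is 342, so PS = ½ · [(601 - 380/3) + (601 - 342)] · 646 = 710600/3.
Change in producer surplus = 710600/3 - 594050/3 = 38850.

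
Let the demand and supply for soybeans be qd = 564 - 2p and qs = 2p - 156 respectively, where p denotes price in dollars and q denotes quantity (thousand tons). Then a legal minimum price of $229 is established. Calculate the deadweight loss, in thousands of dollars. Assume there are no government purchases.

4802

Setting quantity demanded equal to quantity supplied, 564 - 2p = 2p - 156, gives p* = 180 and q* = 204.
Since 229 > 180, the floor is binding.
At p = 229: qd = 564 - 2·229 = 106 and qs = 2·229 - 156 = 302.
Quantity traded falls to 106. At q = 106 the demand price is (564 - 106)/2 = 229 and the supply price is (156 + 106)/2 = 131.
Deadweight loss = ½ · (229 - 131) · (204 - 106) = ½ · 98 · 98 = 4802.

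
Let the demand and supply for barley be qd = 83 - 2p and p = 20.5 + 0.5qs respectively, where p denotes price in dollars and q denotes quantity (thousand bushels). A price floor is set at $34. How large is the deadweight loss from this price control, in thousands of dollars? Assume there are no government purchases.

Rearranging supply gives qs = 2p - 41. Equilibrium: 83 - 2p = 2p - 41, so 124 = 4p and p* = 31, q* = 21.
Since 34 > 31, the floor is binding.
At p = 34: qd = 83 - 2·34 = 15 and qs = 2·34 - 41 = 27.
Quantity traded falls to 15. At q = 15 the demand price is (83 - 15)/2 = 34 and the supply price is (41 + 15)/2 = 28.
Deadweight loss = ½ · (34 - 28) · (21 - 15) = ½ · 6 · 6 = 18.

18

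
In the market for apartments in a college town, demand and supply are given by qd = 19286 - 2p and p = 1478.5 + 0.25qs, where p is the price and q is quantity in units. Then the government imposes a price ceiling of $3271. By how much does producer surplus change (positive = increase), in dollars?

-8387012

Rearranging supply gives qs = 4p - 5914. In a free market, 19286 - 2p = 4p - 5914 gives the equilibrium p* = 4200, q* = 10886.
The ceiling of 3271 is below the equilibrium price 4200, so it binds.
At p = 3271: qd = 19286 - 2·3271 = 12744 and qs = 4·3271 - 5914 = 7170.
Producer surplus without the control is ½ · (4200 - 1478.5) · 10886 = 14813124.5.
With the ceiling, producers sell 7170 units at 3271, so PS = ½ · (3271 - 1478.5) · 7170 = 6426112.5.
Change in producer surplus = 6426112.5 - 14813124.5 = -8387012.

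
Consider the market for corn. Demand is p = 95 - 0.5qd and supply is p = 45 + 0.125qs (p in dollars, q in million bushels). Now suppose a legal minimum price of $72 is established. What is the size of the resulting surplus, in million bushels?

Rearranging demand gives qd = 190 - 2p; rearranging supply gives qs = 8p - 360. In a free market, 190 - 2p = 8p - 360 gives the equilibrium p* = 55, q* = 80.
Because the floor (72) lies above the market-clearing price, it is binding.
At p = 72: qd = 190 - 2·72 = 46 and qs = 8·72 - 360 = 216.
Surplus = qs - qd = 216 - 46 = 170.

170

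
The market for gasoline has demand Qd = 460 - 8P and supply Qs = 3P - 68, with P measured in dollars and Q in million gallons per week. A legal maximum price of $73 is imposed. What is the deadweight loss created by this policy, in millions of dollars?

0

In a free market, 460 - 8P = 3P - 68 gives the equilibrium P* = 48, Q* = 76.
The ceiling of 73 is above the equilibrium price 48, so it is not binding; the market clears at P* = 48, Q* = 76.
Since the control does not bind, no trades are prevented and deadweight loss is zero.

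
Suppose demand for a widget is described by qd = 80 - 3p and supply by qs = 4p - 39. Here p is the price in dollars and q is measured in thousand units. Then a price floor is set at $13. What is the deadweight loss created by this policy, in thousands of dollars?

0

Without the control the market clears where 80 - 3p = 4p - 39, i.e. p* = 17 and q* = 29.
The floor of 13 is below the equilibrium price 17, so it is not binding; the market clears at p* = 17, q* = 29.
Since the control does not bind, no trades are prevented and deadweight loss is zero.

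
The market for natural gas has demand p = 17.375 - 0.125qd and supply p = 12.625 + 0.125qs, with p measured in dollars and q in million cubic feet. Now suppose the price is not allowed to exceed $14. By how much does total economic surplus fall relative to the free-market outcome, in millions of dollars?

Rearranging demand gives qd = 139 - 8p; rearranging supply gives qs = 8p - 101. Equilibrium: 139 - 8p = 8p - 101, so 240 = 16p and p* = 15, q* = 19.
The ceiling of 14 is below the equilibrium price 15, so it binds.
At p = 14: qd = 139 - 8·14 = 27 and qs = 8·14 - 101 = 11.
Quantity traded falls to 11. At q = 11 the demand price is (139 - 11)/8 = 16 and the supply price is (101 + 11)/8 = 14.
Deadweight loss = ½ · (16 - 14) · (19 - 11) = ½ · 2 · 8 = 8.

8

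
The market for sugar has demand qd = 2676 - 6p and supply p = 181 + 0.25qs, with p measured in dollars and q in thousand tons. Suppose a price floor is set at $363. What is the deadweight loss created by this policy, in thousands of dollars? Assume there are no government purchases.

3967.5

Rearranging supply gives qs = 4p - 724. Setting quantity demanded equal to quantity supplied, 2676 - 6p = 4p - 724, gives p* = 340 and q* = 636.
Since 363 > 340, the floor is binding.
At p = 363: qd = 2676 - 6·363 = 498 and qs = 4·363 - 724 = 728.
Quantity traded falls to 498. At q = 498 the demand price is (2676 - 498)/6 = 363 and the supply price is (724 + 498)/4 = 305.5.
Deadweight loss = ½ · (363 - 305.5) · (636 - 498) = ½ · 57.5 · 138 = 3967.5.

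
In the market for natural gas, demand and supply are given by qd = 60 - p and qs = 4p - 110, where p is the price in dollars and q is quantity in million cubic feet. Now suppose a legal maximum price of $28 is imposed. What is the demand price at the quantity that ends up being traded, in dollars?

Setting quantity demanded equal to quantity supplied, 60 - p = 4p - 110, gives p* = 34 and q* = 26.
Since 28 < 34, the ceiling is binding.
At p = 28: qd = 60 - 28 = 32 and qs = 4·28 - 110 = 2.
Only 2 units reach the market. On the demand curve, the marginal buyer's willingness to pay at q = 2 is (60 - 2) = 58.

58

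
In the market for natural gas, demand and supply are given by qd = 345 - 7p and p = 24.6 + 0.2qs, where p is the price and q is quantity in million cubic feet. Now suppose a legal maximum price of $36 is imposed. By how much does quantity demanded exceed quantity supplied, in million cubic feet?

Rearranging supply gives qs = 5p - 123. In a free market, 345 - 7p = 5p - 123 gives the equilibrium p* = 39, q* = 72.
Since 36 < 39, the ceiling is binding.
At p = 36: qd = 345 - 7·36 = 93 and qs = 5·36 - 123 = 57.
Shortage = qd - qs = 93 - 57 = 36.

36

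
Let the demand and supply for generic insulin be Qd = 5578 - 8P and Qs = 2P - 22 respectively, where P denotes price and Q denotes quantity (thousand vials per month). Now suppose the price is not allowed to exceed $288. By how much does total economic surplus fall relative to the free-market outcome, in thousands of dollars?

In a free market, 5578 - 8P = 2P - 22 gives the equilibrium P* = 560, Q* = 1098.
Because the ceiling (288) lies below the market-clearing price, it is binding.
At P = 288: Qd = 5578 - 8·288 = 3274 and Qs = 2·288 - 22 = 554.
Quantity traded falls to 554. At Q = 554 the demand price is (5578 - 554)/8 = 628 and the supply price is (22 + 554)/2 = 288.
Deadweight loss = ½ · (628 - 288) · (1098 - 554) = ½ · 340 · 544 = 92480.

92480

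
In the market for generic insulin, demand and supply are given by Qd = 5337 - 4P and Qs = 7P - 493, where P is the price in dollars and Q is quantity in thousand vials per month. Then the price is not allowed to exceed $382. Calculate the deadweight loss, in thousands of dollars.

210826

Without the control the market clears where 5337 - 4P = 7P - 493, i.e. P* = 530 and Q* = 3217.
Because the ceiling (382) lies below the market-clearing price, it is binding.
At P = 382: Qd = 5337 - 4·382 = 3809 and Qs = 7·382 - 493 = 2181.
Quantity traded falls to 2181. At Q = 2181 the demand price is (5337 - 2181)/4 = 789 and the supply price is (493 + 2181)/7 = 382.
Deadweight loss = ½ · (789 - 382) · (3217 - 2181) = ½ · 407 · 1036 = 210826.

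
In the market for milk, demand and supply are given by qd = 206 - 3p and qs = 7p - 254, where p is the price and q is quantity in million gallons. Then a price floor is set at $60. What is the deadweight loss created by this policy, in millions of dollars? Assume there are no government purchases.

Without the control the market clears where 206 - 3p = 7p - 254, i.e. p* = 46 and q* = 68.
Because the floor (60) lies above the market-clearing price, it is binding.
At p = 60: qd = 206 - 3·60 = 26 and qs = 7·60 - 254 = 166.
Quantity traded falls to 26. At q = 26 the demand price is (206 - 26)/3 = 60 and the supply price is (254 + 26)/7 = 40.
Deadweight loss = ½ · (60 - 40) · (68 - 26) = ½ · 20 · 42 = 420.

420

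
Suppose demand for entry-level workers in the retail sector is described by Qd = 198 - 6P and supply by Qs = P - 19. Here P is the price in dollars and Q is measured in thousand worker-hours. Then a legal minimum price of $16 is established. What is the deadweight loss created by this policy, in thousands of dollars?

0

Setting quantity demanded equal to quantity supplied, 198 - 6P = P - 19, gives P* = 31 and Q* = 12.
Since 16 is below P* = 31, the floor does not bind and the free-market outcome prevails.
Since the control does not bind, no trades are prevented and deadweight loss is zero.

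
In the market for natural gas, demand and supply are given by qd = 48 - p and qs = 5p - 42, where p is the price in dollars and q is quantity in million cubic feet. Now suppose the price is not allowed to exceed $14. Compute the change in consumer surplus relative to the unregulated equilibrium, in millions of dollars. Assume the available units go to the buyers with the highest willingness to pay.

Equilibrium: 48 - p = 5p - 42, so 90 = 6p and p* = 15, q* = 33.
Since 14 < 15, the ceiling is binding.
At p = 14: qd = 48 - 14 = 34 and qs = 5·14 - 42 = 28.
Consumer surplus without the control is ½ · (48 - 15) · 33 = 544.5.
With the ceiling, 28 units are sold at 14 (assume they go to the highest-value buyers). The demand price at q = 28 is 20, so CS = ½ · [(48 - 14) + (20 - 14)] · 28 = 560.
Change in consumer surplus = 560 - 544.5 = 15.5.

15.5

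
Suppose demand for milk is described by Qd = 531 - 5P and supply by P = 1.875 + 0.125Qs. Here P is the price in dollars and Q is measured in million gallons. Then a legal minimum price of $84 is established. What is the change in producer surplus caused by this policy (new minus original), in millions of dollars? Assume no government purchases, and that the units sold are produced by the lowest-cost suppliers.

1905.75

Rearranging supply gives Qs = 8P - 15. Without the control the market clears where 531 - 5P = 8P - 15, i.e. P* = 42 and Q* = 321.
The floor of 84 is above the equilibrium price 42, so it binds.
At P = 84: Qd = 531 - 5·84 = 111 and Qs = 8·84 - 15 = 657.
Producer surplus without the control is ½ · (42 - 1.875) · 321 = 6440.0625.
With the floor, 111 units are sold at 84. The supply price at Q = 111 is 15.75, so PS = ½ · [(84 - 1.875) + (84 - 15.75)] · 111 = 8345.8125.
Change in producer surplus = 8345.8125 - 6440.0625 = 1905.75.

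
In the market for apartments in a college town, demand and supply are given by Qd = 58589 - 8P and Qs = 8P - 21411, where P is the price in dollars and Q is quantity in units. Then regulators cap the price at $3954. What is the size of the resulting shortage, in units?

16736

Equilibrium: 58589 - 8P = 8P - 21411, so 80000 = 16P and P* = 5000, Q* = 18589.
Because the ceiling (3954) lies below the market-clearing price, it is binding.
At P = 3954: Qd = 58589 - 8·3954 = 26957 and Qs = 8·3954 - 21411 = 10221.
Shortage = Qd - Qs = 26957 - 10221 = 16736.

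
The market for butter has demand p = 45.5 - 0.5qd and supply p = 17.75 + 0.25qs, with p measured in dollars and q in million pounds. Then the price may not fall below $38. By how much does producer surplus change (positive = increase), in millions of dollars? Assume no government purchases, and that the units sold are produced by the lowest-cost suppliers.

Rearranging demand gives qd = 91 - 2p; rearranging supply gives qs = 4p - 71. In a free market, 91 - 2p = 4p - 71 gives the equilibrium p* = 27, q* = 37.
The floor of 38 is above the equilibrium price 27, so it binds.
At p = 38: qd = 91 - 2·38 = 15 and qs = 4·38 - 71 = 81.
Producer surplus without the control is ½ · (27 - 17.75) · 37 = 171.125.
With the floor, 15 units are sold at 38. The supply price at q = 15 is 21.5, so PS = ½ · [(38 - 17.75) + (38 - 21.5)] · 15 = 275.625.
Change in producer surplus = 275.625 - 171.125 = 104.5.

104.5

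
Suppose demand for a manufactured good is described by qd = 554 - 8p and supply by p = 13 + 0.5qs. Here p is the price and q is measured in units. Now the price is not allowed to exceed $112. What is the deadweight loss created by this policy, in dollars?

Rearranging supply gives qs = 2p - 26. Setting quantity demanded equal to quantity supplied, 554 - 8p = 2p - 26, gives p* = 58 and q* = 90.
The ceiling of 112 is above the equilibrium price 58, so it is not binding; the market clears at p* = 58, q* = 90.
Since the control does not bind, no trades are prevented and deadweight loss is zero.

0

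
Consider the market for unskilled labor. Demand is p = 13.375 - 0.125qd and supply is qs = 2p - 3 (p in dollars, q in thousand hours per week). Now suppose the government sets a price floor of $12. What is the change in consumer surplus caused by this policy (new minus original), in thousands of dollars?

-15

Rearranging demand gives qd = 107 - 8p. In a free market, 107 - 8p = 2p - 3 gives the equilibrium p* = 11, q* = 19.
Because the floor (12) lies above the market-clearing price, it is binding.
At p = 12: qd = 107 - 8·12 = 11 and qs = 2·12 - 3 = 21.
Consumer surplus without the control is ½ · (13.375 - 11) · 19 = 22.5625.
With the floor, consumers buy 11 units at 12, so CS = ½ · (13.375 - 12) · 11 = 7.5625.
Change in consumer surplus = 7.5625 - 22.5625 = -15.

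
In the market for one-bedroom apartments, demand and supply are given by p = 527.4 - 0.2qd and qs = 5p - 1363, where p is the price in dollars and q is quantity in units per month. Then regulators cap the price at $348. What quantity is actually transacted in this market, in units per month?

Rearranging demand gives qd = 2637 - 5p. Equilibrium: 2637 - 5p = 5p - 1363, so 4000 = 10p and p* = 400, q* = 637.
Because the ceiling (348) lies below the market-clearing price, it is binding.
At p = 348: qd = 2637 - 5·348 = 897 and qs = 5·348 - 1363 = 377.
The quantity actually transacted is the short side, supply: 377.

377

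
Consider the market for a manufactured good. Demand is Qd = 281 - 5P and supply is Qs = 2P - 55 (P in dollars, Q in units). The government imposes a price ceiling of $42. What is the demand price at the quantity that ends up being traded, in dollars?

50.4

Without the control the market clears where 281 - 5P = 2P - 55, i.e. P* = 48 and Q* = 41.
The ceiling of 42 is below the equilibrium price 48, so it binds.
At P = 42: Qd = 281 - 5·42 = 71 and Qs = 2·42 - 55 = 29.
Only 29 units reach the market. On the demand curve, the marginal buyer's willingness to pay at Q = 29 is (281 - 29)/5 = 50.4.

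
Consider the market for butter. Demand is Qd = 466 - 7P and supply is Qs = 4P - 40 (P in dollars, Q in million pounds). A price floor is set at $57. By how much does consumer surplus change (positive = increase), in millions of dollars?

-1160.5

Equilibrium: 466 - 7P = 4P - 40, so 506 = 11P and P* = 46, Q* = 144.
Since 57 > 46, the floor is binding.
At P = 57: Qd = 466 - 7·57 = 67 and Qs = 4·57 - 40 = 188.
Consumer surplus without the control is ½ · (466/7 - 46) · 144 = 10368/7.
With the floor, consumers buy 67 units at 57, so CS = ½ · (466/7 - 57) · 67 = 4489/14.
Change in consumer surplus = 4489/14 - 10368/7 = -1160.5.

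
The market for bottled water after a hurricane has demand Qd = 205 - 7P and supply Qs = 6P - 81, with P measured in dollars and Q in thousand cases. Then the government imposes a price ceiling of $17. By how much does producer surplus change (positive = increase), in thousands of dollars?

-180

Setting quantity demanded equal to quantity supplied, 205 - 7P = 6P - 81, gives P* = 22 and Q* = 51.
The ceiling of 17 is below the equilibrium price 22, so it binds.
At P = 17: Qd = 205 - 7·17 = 86 and Qs = 6·17 - 81 = 21.
Producer surplus without the control is ½ · (22 - 13.5) · 51 = 216.75.
With the ceiling, producers sell 21 units at 17, so PS = ½ · (17 - 13.5) · 21 = 36.75.
Change in producer surplus = 36.75 - 216.75 = -180.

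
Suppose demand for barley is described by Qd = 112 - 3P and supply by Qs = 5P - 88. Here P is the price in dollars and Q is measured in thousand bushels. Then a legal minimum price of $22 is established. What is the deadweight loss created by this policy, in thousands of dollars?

0

Setting quantity demanded equal to quantity supplied, 112 - 3P = 5P - 88, gives P* = 25 and Q* = 37.
The floor of 22 is below the equilibrium price 25, so it is not binding; the market clears at P* = 25, Q* = 37.
Since the control does not bind, no trades are prevented and deadweight loss is zero.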